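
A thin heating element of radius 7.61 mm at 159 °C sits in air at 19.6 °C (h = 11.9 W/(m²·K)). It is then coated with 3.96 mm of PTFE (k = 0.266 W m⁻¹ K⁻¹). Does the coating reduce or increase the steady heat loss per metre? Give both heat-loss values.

Critical radius for a cylinder: r_cr = k/h = 0.0224 m = 2.24 cm.
Outer radius after coating: r₂ = 0.00761 + 0.00396 = 0.01157 m.
Since r₁ < r_cr and r₂ ≤ r_cr, the coating moves toward the maximum at r_cr — heat loss rises.
Bare: R = 1/(2πr₁h) = 1.757 m·K/W; Q = 139.4/1.757 = 79.3 W/m.
Coated: R = R_cond + R_conv = 1.407 m·K/W; Q = 139.4/1.407 = 99.1 W/m.

increases: 79.3 → 99.1 W/m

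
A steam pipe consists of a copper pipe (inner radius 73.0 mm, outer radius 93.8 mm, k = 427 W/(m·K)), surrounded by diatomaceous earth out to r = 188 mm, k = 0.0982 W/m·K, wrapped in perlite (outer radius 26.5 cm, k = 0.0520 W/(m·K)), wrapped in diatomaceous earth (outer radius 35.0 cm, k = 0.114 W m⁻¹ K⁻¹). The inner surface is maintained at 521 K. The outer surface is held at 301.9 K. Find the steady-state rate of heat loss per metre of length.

Resistance network (inner→outer):
  R'_copper = ln(0.0938/0.0730)/(2πk) = 0.2507/(2π·427) = 9.344×10^-5 m·K/W
  R'_diatomaceous earth = ln(0.188/0.0938)/(2πk) = 0.6953/(2π·0.0982) = 1.127 m·K/W
  R'_perlite = ln(0.265/0.188)/(2πk) = 0.3433/(2π·0.0520) = 1.051 m·K/W
  R'_diatomaceous earth = ln(0.350/0.265)/(2πk) = 0.2782/(2π·0.114) = 0.3884 m·K/W
ΣR = 9.344×10^-5 + 1.127 + 1.051 + 0.3884 = 2.566 m·K/W
Q' = ΔT/ΣR = (521 K − 301.9 K)/2.566 = 85.4 W/m

Q' = 85.4 W/m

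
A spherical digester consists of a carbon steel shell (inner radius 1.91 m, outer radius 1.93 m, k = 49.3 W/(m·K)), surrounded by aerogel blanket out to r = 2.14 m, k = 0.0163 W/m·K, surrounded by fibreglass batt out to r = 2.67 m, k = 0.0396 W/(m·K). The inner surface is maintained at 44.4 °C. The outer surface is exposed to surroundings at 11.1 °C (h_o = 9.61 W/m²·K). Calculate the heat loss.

Treat each layer as a resistance in series:
  R_carbon steel = (1/1.91 − 1/1.93)/(4πk) = 0.005425/(4π·49.3) = 8.758×10^-6 K/W
  R_aerogel blanket = (1/1.93 − 1/2.14)/(4πk) = 0.05084/(4π·0.0163) = 0.2482 K/W
  R_fibreglass batt = (1/2.14 − 1/2.67)/(4πk) = 0.09276/(4π·0.0396) = 0.1864 K/W
  R_conv,out = 1/(4πr²h) = 1/(4π·2.67²·9.61) = 0.001162 K/W
ΣR = 8.758×10^-6 + 0.2482 + 0.1864 + 0.001162 = 0.4358 K/W
Q = ΔT/ΣR = (44.4 °C − 11.1 °C)/0.4358 = 76.4 W

Q = 76.4 W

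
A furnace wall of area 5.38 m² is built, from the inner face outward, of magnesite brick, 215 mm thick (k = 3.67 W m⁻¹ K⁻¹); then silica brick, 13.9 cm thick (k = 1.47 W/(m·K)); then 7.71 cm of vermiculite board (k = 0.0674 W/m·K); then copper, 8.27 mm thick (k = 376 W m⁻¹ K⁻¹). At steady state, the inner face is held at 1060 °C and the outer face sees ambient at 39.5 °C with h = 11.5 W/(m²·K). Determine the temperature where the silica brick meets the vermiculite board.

T = 947 °C

Treat each layer as a resistance in series:
  R_magnesite brick = L/(kA) = 0.215/(3.67·5.38) = 0.01089 K/W
  R_silica brick = L/(kA) = 0.139/(1.47·5.38) = 0.01758 K/W
  R_vermiculite board = L/(kA) = 0.0771/(0.0674·5.38) = 0.2126 K/W
  R_copper = L/(kA) = 0.00827/(376·5.38) = 4.088×10^-6 K/W
  R_conv,out = 1/(hA) = 1/(11.5·5.38) = 0.01616 K/W
ΣR = 0.01089 + 0.01758 + 0.2126 + 4.088×10^-6 + 0.01616 = 0.2572 K/W
Q = ΔT/ΣR = (1060 °C − 39.5 °C)/0.2572 = 3968 W
From the inner boundary to the silica brick/vermiculite board interface, ΣR_partial = 0.02847 K/W.
T_interface = T_in − Q·ΣR_partial = 1060 °C − (3968)(0.02847) = 947 °C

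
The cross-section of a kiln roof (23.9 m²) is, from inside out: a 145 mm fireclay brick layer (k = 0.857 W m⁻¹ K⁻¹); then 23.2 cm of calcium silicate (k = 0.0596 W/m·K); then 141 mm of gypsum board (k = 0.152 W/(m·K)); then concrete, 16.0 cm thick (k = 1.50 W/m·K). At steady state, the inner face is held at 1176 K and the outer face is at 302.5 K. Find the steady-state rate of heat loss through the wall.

Q = 4.10 kW

Treat each layer as a resistance in series:
  R_fireclay brick = L/(kA) = 0.145/(0.857·23.9) = 0.007079 K/W
  R_calcium silicate = L/(kA) = 0.232/(0.0596·23.9) = 0.1629 K/W
  R_gypsum board = L/(kA) = 0.141/(0.152·23.9) = 0.03881 K/W
  R_concrete = L/(kA) = 0.160/(1.50·23.9) = 0.004463 K/W
ΣR = 0.007079 + 0.1629 + 0.03881 + 0.004463 = 0.2133 K/W
Q = ΔT/ΣR = (1176 K − 302.5 K)/0.2133 = 4100 W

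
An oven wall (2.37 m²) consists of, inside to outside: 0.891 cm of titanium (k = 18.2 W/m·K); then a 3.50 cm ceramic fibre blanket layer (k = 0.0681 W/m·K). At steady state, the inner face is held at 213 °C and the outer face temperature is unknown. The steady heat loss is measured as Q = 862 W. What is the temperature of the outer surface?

T_out = 25.9 °C

Sum the resistances:
  R_titanium = L/(kA) = 0.00891/(18.2·2.37) = 2.066×10^-4 K/W
  R_ceramic fibre blanket = L/(kA) = 0.0350/(0.0681·2.37) = 0.2169 K/W
ΣR = 0.2171 K/W
ΔT = Q·ΣR = 862 × 0.2171 = 187.1 K
Heat flows outward, so T_out = T_in − ΔT = 213 − 187.1 = 25.9 °C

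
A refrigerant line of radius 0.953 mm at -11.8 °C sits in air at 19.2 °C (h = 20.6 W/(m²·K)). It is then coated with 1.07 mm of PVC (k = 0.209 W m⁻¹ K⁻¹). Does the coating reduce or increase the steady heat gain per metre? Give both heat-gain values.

increases: 3.82 → 7.06 W/m

Critical radius for a cylinder: r_cr = k/h = 0.0101 m = 1.01 cm.
Outer radius after coating: r₂ = 9.53×10^-4 + 0.00107 = 0.002023 m.
Since r₁ < r_cr and r₂ ≤ r_cr, the coating moves toward the maximum at r_cr — heat gain rises.
Bare: R = 1/(2πr₁h) = 8.107 m·K/W; Q = 31/8.107 = 3.82 W/m.
Coated: R = R_cond + R_conv = 4.392 m·K/W; Q = 31/4.392 = 7.06 W/m.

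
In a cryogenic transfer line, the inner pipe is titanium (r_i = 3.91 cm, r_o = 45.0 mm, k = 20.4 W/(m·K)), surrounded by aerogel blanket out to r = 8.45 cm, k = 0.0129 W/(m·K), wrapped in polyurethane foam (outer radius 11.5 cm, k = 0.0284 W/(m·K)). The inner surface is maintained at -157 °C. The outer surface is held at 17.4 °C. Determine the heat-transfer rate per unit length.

Treat each layer as a resistance in series:
  R'_titanium = ln(0.0450/0.0391)/(2πk) = 0.1405/(2π·20.4) = 0.001096 m·K/W
  R'_aerogel blanket = ln(0.0845/0.0450)/(2πk) = 0.6301/(2π·0.0129) = 7.774 m·K/W
  R'_polyurethane foam = ln(0.115/0.0845)/(2πk) = 0.3082/(2π·0.0284) = 1.727 m·K/W
ΣR = 0.001096 + 7.774 + 1.727 = 9.502 m·K/W
Q' = ΔT/ΣR = (-157 °C − 17.4 °C)/9.502 = -18.4 W/m
(Negative Q' ⇒ heat flows inward; heat gain = 18.4 W/m.)

Q' = 18.4 W/m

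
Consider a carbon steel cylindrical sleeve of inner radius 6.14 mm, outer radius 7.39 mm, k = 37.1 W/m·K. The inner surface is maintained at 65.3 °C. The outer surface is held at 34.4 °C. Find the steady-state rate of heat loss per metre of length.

Q' = 38900 W/m

Q' = 2πk·ΔT/ln(r₂/r₁) = 2π × 37.1 × 30.9 / ln(0.00739/0.00614) = 38900 W/m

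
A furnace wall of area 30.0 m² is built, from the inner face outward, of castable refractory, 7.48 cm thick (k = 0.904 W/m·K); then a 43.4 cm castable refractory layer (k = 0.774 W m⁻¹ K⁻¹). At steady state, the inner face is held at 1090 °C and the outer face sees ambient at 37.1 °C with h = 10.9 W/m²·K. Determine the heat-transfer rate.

Resistance network (inner→outer):
  R_castable refractory = L/(kA) = 0.0748/(0.904·30.0) = 0.002758 K/W
  R_castable refractory = L/(kA) = 0.434/(0.774·30.0) = 0.01869 K/W
  R_conv,out = 1/(hA) = 1/(10.9·30.0) = 0.003058 K/W
ΣR = 0.002758 + 0.01869 + 0.003058 = 0.02451 K/W
Q = ΔT/ΣR = (1090 °C − 37.1 °C)/0.02451 = 43000 W

Q = 43.0 kW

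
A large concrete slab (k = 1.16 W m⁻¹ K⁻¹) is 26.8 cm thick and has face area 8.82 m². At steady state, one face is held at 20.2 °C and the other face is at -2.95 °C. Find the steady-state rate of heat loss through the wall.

Q = 884 W

Q = kA·ΔT/L = 1.16 × 8.82 × |20.2 °C − -2.95 °C| / 0.268 = 884 W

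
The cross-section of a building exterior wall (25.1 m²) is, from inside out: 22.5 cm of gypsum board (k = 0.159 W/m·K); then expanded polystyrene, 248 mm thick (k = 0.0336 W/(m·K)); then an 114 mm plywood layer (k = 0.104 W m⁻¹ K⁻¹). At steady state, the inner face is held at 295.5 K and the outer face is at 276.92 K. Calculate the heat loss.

Resistance network (inner→outer):
  R_gypsum board = L/(kA) = 0.225/(0.159·25.1) = 0.05638 K/W
  R_expanded polystyrene = L/(kA) = 0.248/(0.0336·25.1) = 0.2941 K/W
  R_plywood = L/(kA) = 0.114/(0.104·25.1) = 0.04367 K/W
ΣR = 0.05638 + 0.2941 + 0.04367 = 0.3942 K/W
Q = ΔT/ΣR = (295.5 K − 276.92 K)/0.3942 = 47.1 W

Q = 47.1 W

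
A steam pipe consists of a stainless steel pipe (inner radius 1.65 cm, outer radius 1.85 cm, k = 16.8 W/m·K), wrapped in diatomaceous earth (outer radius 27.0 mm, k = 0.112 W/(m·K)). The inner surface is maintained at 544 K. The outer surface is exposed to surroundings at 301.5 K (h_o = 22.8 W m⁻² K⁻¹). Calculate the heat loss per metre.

Q' = 304 W/m

Series thermal resistances, inner to outer:
  R'_stainless steel = ln(0.0185/0.0165)/(2πk) = 0.1144/(2π·16.8) = 0.001084 m·K/W
  R'_diatomaceous earth = ln(0.0270/0.0185)/(2πk) = 0.3781/(2π·0.112) = 0.5372 m·K/W
  R'_conv,out = 1/(2πr h) = 1/(2π·0.0270·22.8) = 0.2585 m·K/W
ΣR = 0.001084 + 0.5372 + 0.2585 = 0.7968 m·K/W
Q' = ΔT/ΣR = (544 K − 301.5 K)/0.7968 = 304 W/m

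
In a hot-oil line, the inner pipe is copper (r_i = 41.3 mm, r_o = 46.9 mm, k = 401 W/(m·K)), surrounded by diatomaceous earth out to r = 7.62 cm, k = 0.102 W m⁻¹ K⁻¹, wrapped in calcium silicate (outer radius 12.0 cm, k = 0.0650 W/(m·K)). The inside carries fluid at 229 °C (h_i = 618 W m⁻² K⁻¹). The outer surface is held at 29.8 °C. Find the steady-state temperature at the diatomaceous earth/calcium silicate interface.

Treat each layer as a resistance in series:
  R'_conv,in = 1/(2πr h) = 1/(2π·0.0413·618) = 0.006236 m·K/W
  R'_copper = ln(0.0469/0.0413)/(2πk) = 0.1272/(2π·401) = 5.047×10^-5 m·K/W
  R'_diatomaceous earth = ln(0.0762/0.0469)/(2πk) = 0.4853/(2π·0.102) = 0.7573 m·K/W
  R'_calcium silicate = ln(0.120/0.0762)/(2πk) = 0.4541/(2π·0.0650) = 1.112 m·K/W
ΣR = 0.006236 + 5.047×10^-5 + 0.7573 + 1.112 = 1.876 m·K/W
Q' = ΔT/ΣR = (229 °C − 29.8 °C)/1.876 = 106.2 W/m
From the inner boundary to the diatomaceous earth/calcium silicate interface, ΣR_partial = 0.7636 m·K/W.
T_interface = T_in − Q'·ΣR_partial = 229 °C − (106.2)(0.7636) = 148 °C

T = 148 °C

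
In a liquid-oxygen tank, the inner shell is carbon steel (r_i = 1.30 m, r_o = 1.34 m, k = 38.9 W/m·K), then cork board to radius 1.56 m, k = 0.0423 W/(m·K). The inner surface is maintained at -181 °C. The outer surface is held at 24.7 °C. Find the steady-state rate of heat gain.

Treat each layer as a resistance in series:
  R_carbon steel = (1/1.30 − 1/1.34)/(4πk) = 0.02296/(4π·38.9) = 4.697×10^-5 K/W
  R_cork board = (1/1.34 − 1/1.56)/(4πk) = 0.1052/(4π·0.0423) = 0.1980 K/W
ΣR = 4.697×10^-5 + 0.1980 = 0.1980 K/W
Q = ΔT/ΣR = (-181 °C − 24.7 °C)/0.1980 = -1040 W
(Negative Q ⇒ heat flows inward; heat gain = 1040 W.)

Q = 1040 W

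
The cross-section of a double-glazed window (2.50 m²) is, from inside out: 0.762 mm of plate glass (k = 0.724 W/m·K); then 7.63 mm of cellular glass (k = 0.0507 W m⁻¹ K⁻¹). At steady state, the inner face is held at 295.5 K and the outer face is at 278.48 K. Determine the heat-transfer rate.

Q = 281 W

Resistance network (inner→outer):
  R_plate glass = L/(kA) = 7.62×10^-4/(0.724·2.50) = 4.210×10^-4 K/W
  R_cellular glass = L/(kA) = 0.00763/(0.0507·2.50) = 0.06020 K/W
ΣR = 4.210×10^-4 + 0.06020 = 0.06062 K/W
Q = ΔT/ΣR = (295.5 K − 278.48 K)/0.06062 = 281 W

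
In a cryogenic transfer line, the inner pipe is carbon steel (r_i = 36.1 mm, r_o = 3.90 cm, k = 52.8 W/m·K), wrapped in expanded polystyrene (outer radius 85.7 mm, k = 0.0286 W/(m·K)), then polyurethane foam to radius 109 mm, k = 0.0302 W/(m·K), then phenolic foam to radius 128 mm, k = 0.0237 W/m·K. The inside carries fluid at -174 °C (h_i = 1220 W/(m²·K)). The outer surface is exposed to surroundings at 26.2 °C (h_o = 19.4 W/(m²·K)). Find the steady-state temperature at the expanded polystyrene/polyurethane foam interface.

Resistance network (inner→outer):
  R'_conv,in = 1/(2πr h) = 1/(2π·0.0361·1220) = 0.003614 m·K/W
  R'_carbon steel = ln(0.0390/0.0361)/(2πk) = 0.07727/(2π·52.8) = 2.329×10^-4 m·K/W
  R'_expanded polystyrene = ln(0.0857/0.0390)/(2πk) = 0.7873/(2π·0.0286) = 4.381 m·K/W
  R'_polyurethane foam = ln(0.109/0.0857)/(2πk) = 0.2405/(2π·0.0302) = 1.267 m·K/W
  R'_phenolic foam = ln(0.128/0.109)/(2πk) = 0.1607/(2π·0.0237) = 1.079 m·K/W
  R'_conv,out = 1/(2πr h) = 1/(2π·0.128·19.4) = 0.06409 m·K/W
ΣR = 0.003614 + 2.329×10^-4 + 4.381 + 1.267 + 1.079 + 0.06409 = 6.795 m·K/W
Q' = ΔT/ΣR = (-174 °C − 26.2 °C)/6.795 = -29.46 W/m
From the inner boundary to the expanded polystyrene/polyurethane foam interface, ΣR_partial = 4.385 m·K/W.
T_interface = T_in − Q'·ΣR_partial = -174 °C − (-29.46)(4.385) = -44.8 °C

T = -44.8 °C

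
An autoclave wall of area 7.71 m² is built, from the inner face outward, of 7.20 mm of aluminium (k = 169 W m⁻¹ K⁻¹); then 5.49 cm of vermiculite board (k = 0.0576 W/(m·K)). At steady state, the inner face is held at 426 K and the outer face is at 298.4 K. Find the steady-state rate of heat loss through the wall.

Series thermal resistances, inner to outer:
  R_aluminium = L/(kA) = 0.00720/(169·7.71) = 5.526×10^-6 K/W
  R_vermiculite board = L/(kA) = 0.0549/(0.0576·7.71) = 0.1236 K/W
ΣR = 5.526×10^-6 + 0.1236 = 0.1236 K/W
Q = ΔT/ΣR = (426 K − 298.4 K)/0.1236 = 1030 W

Q = 1030 W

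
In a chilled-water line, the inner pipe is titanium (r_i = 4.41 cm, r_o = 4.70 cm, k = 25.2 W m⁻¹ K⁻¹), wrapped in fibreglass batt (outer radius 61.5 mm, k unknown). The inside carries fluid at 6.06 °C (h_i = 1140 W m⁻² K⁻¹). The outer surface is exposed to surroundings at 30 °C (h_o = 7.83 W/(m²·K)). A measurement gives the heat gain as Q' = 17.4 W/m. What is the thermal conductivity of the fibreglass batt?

k = 0.0411 W/m·K

ΣR = ΔT/Q' = |6.06 − 30|/17.4 = 1.376 m·K/W
Known resistances:
  R'_conv,in = 1/(2πr h) = 1/(2π·0.0441·1140) = 0.003166 m·K/W
  R'_titanium = ln(0.0470/0.0441)/(2πk) = 0.06369/(2π·25.2) = 4.022×10^-4 m·K/W
  R'_conv,out = 1/(2πr h) = 1/(2π·0.0615·7.83) = 0.3305 m·K/W
R_fibreglass batt = ΣR − ΣR_known = 1.376 − 0.3341 = 1.042 m·K/W
ln(r₂/r₁)/(2πk) = 1.042 ⇒ k = 0.2689/(2π·1.042) = 0.0411 W/m·K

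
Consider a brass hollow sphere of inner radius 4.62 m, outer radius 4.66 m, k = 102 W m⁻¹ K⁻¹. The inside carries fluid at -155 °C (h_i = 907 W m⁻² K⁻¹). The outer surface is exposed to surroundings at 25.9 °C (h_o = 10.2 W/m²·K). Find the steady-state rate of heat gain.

Q = 496 kW

Treat each layer as a resistance in series:
  R_conv,in = 1/(4πr²h) = 1/(4π·4.62²·907) = 4.111×10^-6 K/W
  R_brass = (1/4.62 − 1/4.66)/(4πk) = 0.001858/(4π·102) = 1.450×10^-6 K/W
  R_conv,out = 1/(4πr²h) = 1/(4π·4.66²·10.2) = 3.593×10^-4 K/W
ΣR = 4.111×10^-6 + 1.450×10^-6 + 3.593×10^-4 = 3.649×10^-4 K/W
Q = ΔT/ΣR = (-155 °C − 25.9 °C)/3.649×10^-4 = -4.96×10^5 W
(Negative Q ⇒ heat flows inward; heat gain = 4.96×10^5 W.)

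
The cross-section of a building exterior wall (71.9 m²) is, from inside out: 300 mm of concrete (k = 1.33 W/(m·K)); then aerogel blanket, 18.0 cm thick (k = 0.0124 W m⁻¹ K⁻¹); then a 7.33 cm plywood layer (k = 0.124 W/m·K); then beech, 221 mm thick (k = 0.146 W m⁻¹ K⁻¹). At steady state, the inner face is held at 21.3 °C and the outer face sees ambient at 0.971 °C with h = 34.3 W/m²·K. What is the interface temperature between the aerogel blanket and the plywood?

Resistance network (inner→outer):
  R_concrete = L/(kA) = 0.300/(1.33·71.9) = 0.003137 K/W
  R_aerogel blanket = L/(kA) = 0.180/(0.0124·71.9) = 0.2019 K/W
  R_plywood = L/(kA) = 0.0733/(0.124·71.9) = 0.008222 K/W
  R_beech = L/(kA) = 0.221/(0.146·71.9) = 0.02105 K/W
  R_conv,out = 1/(hA) = 1/(34.3·71.9) = 4.055×10^-4 K/W
ΣR = 0.003137 + 0.2019 + 0.008222 + 0.02105 + 4.055×10^-4 = 0.2347 K/W
Q = ΔT/ΣR = (21.3 °C − 0.971 °C)/0.2347 = 86.62 W
From the inner boundary to the aerogel blanket/plywood interface, ΣR_partial = 0.2050 K/W.
T_interface = T_in − Q·ΣR_partial = 21.3 °C − (86.62)(0.2050) = 3.54 °C

T = 3.54 °C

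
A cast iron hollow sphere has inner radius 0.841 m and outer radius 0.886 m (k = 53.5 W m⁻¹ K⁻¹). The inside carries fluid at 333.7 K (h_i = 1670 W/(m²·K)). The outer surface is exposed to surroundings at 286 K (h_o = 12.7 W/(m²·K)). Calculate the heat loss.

Q = 5.86 kW

Series thermal resistances, inner to outer:
  R_conv,in = 1/(4πr²h) = 1/(4π·0.841²·1670) = 6.737×10^-5 K/W
  R_cast iron = (1/0.841 − 1/0.886)/(4πk) = 0.06039/(4π·53.5) = 8.983×10^-5 K/W
  R_conv,out = 1/(4πr²h) = 1/(4π·0.886²·12.7) = 0.007982 K/W
ΣR = 6.737×10^-5 + 8.983×10^-5 + 0.007982 = 0.008139 K/W
Q = ΔT/ΣR = (333.7 K − 286 K)/0.008139 = 5860 W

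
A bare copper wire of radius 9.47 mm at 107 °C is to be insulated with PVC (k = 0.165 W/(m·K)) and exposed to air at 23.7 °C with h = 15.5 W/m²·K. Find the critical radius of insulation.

For a cylinder, r_cr = k_ins/h = 0.165/15.5 = 0.0106 m = 1.06 cm

r_cr = 1.06 cm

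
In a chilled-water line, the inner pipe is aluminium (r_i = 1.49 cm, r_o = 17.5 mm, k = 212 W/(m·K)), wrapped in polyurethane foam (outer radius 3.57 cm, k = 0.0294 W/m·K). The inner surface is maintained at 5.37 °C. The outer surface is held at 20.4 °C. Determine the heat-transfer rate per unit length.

Q' = 3.89 W/m

Series thermal resistances, inner to outer:
  R'_aluminium = ln(0.0175/0.0149)/(2πk) = 0.1608/(2π·212) = 1.207×10^-4 m·K/W
  R'_polyurethane foam = ln(0.0357/0.0175)/(2πk) = 0.7129/(2π·0.0294) = 3.860 m·K/W
ΣR = 1.207×10^-4 + 3.860 = 3.860 m·K/W
Q' = ΔT/ΣR = (5.37 °C − 20.4 °C)/3.860 = -3.89 W/m
(Negative Q' ⇒ heat flows inward; heat gain = 3.89 W/m.)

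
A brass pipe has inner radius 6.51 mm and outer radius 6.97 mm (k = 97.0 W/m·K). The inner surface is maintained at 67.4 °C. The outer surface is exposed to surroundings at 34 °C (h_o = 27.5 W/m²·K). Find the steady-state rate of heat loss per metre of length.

Q' = 40.2 W/m

Series thermal resistances, inner to outer:
  R'_brass = ln(0.00697/0.00651)/(2πk) = 0.06828/(2π·97.0) = 1.120×10^-4 m·K/W
  R'_conv,out = 1/(2πr h) = 1/(2π·0.00697·27.5) = 0.8303 m·K/W
ΣR = 1.120×10^-4 + 0.8303 = 0.8304 m·K/W
Q' = ΔT/ΣR = (67.4 °C − 34 °C)/0.8304 = 40.2 W/m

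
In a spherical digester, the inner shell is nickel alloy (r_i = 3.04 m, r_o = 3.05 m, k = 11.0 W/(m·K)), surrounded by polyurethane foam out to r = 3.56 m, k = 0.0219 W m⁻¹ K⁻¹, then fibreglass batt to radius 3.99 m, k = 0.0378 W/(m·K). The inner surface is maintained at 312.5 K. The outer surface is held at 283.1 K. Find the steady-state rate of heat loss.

Q = 125 W

Resistance network (inner→outer):
  R_nickel alloy = (1/3.04 − 1/3.05)/(4πk) = 0.001079/(4π·11.0) = 7.802×10^-6 K/W
  R_polyurethane foam = (1/3.05 − 1/3.56)/(4πk) = 0.04697/(4π·0.0219) = 0.1707 K/W
  R_fibreglass batt = (1/3.56 − 1/3.99)/(4πk) = 0.03027/(4π·0.0378) = 0.06373 K/W
ΣR = 7.802×10^-6 + 0.1707 + 0.06373 = 0.2344 K/W
Q = ΔT/ΣR = (312.5 K − 283.1 K)/0.2344 = 125 W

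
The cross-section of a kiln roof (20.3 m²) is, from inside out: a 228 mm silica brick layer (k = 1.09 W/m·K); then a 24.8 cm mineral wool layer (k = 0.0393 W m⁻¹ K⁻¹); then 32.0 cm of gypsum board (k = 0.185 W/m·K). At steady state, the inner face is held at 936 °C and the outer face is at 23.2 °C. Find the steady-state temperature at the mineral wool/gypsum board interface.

T = 215 °C

Series thermal resistances, inner to outer:
  R_silica brick = L/(kA) = 0.228/(1.09·20.3) = 0.01030 K/W
  R_mineral wool = L/(kA) = 0.248/(0.0393·20.3) = 0.3109 K/W
  R_gypsum board = L/(kA) = 0.320/(0.185·20.3) = 0.08521 K/W
ΣR = 0.01030 + 0.3109 + 0.08521 = 0.4064 K/W
Q = ΔT/ΣR = (936 °C − 23.2 °C)/0.4064 = 2246 W
From the inner boundary to the mineral wool/gypsum board interface, ΣR_partial = 0.3212 K/W.
T_interface = T_in − Q·ΣR_partial = 936 °C − (2246)(0.3212) = 215 °C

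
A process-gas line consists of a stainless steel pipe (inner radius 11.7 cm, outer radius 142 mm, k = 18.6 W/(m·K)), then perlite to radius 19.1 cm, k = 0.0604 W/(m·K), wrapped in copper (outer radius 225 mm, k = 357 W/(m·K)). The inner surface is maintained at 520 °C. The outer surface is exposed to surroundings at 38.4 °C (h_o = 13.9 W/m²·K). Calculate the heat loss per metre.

Q' = 578 W/m

Resistance network (inner→outer):
  R'_stainless steel = ln(0.142/0.117)/(2πk) = 0.1937/(2π·18.6) = 0.001657 m·K/W
  R'_perlite = ln(0.191/0.142)/(2πk) = 0.2964/(2π·0.0604) = 0.7811 m·K/W
  R'_copper = ln(0.225/0.191)/(2πk) = 0.1638/(2π·357) = 7.304×10^-5 m·K/W
  R'_conv,out = 1/(2πr h) = 1/(2π·0.225·13.9) = 0.05089 m·K/W
ΣR = 0.001657 + 0.7811 + 7.304×10^-5 + 0.05089 = 0.8337 m·K/W
Q' = ΔT/ΣR = (520 °C − 38.4 °C)/0.8337 = 578 W/m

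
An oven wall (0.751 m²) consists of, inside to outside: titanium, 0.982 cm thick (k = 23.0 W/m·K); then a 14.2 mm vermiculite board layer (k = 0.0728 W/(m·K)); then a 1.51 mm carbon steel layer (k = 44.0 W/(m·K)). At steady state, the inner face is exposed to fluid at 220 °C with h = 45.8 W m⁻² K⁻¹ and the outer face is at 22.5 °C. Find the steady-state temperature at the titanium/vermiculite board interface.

T = 200 °C

Treat each layer as a resistance in series:
  R_conv,in = 1/(hA) = 1/(45.8·0.751) = 0.02907 K/W
  R_titanium = L/(kA) = 0.00982/(23.0·0.751) = 5.685×10^-4 K/W
  R_vermiculite board = L/(kA) = 0.0142/(0.0728·0.751) = 0.2597 K/W
  R_carbon steel = L/(kA) = 0.00151/(44.0·0.751) = 4.570×10^-5 K/W
ΣR = 0.02907 + 5.685×10^-4 + 0.2597 + 4.570×10^-5 = 0.2894 K/W
Q = ΔT/ΣR = (220 °C − 22.5 °C)/0.2894 = 682.4 W
From the inner boundary to the titanium/vermiculite board interface, ΣR_partial = 0.02964 K/W.
T_interface = T_in − Q·ΣR_partial = 220 °C − (682.4)(0.02964) = 200 °C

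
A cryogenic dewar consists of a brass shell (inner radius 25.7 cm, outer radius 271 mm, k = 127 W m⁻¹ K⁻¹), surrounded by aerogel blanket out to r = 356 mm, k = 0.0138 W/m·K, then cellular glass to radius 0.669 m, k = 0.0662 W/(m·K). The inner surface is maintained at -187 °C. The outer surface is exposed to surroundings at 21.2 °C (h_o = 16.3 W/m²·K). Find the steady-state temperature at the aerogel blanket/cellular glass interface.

T = -28.4 °C

Resistance network (inner→outer):
  R_brass = (1/0.257 − 1/0.271)/(4πk) = 0.2010/(4π·127) = 1.260×10^-4 K/W
  R_aerogel blanket = (1/0.271 − 1/0.356)/(4πk) = 0.8810/(4π·0.0138) = 5.081 K/W
  R_cellular glass = (1/0.356 − 1/0.669)/(4πk) = 1.314/(4π·0.0662) = 1.580 K/W
  R_conv,out = 1/(4πr²h) = 1/(4π·0.669²·16.3) = 0.01091 K/W
ΣR = 1.260×10^-4 + 5.081 + 1.580 + 0.01091 = 6.672 K/W
Q = ΔT/ΣR = (-187 °C − 21.2 °C)/6.672 = -31.21 W
From the inner boundary to the aerogel blanket/cellular glass interface, ΣR_partial = 5.081 K/W.
T_interface = T_in − Q·ΣR_partial = -187 °C − (-31.21)(5.081) = -28.4 °C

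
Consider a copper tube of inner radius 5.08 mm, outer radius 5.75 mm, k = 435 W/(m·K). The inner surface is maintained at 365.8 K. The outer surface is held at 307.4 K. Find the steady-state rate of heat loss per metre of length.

Q' = 1290 kW/m

Q' = 2πk·ΔT/ln(r₂/r₁) = 2π × 435 × 58.4 / ln(0.00575/0.00508) = 1.29×10^6 W/m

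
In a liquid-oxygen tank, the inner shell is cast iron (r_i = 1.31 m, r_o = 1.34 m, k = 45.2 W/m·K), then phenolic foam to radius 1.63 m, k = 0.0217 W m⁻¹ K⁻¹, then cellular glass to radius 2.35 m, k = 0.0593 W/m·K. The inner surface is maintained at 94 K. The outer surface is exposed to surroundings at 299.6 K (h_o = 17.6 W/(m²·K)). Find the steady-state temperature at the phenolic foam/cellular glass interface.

Series thermal resistances, inner to outer:
  R_cast iron = (1/1.31 − 1/1.34)/(4πk) = 0.01709/(4π·45.2) = 3.009×10^-5 K/W
  R_phenolic foam = (1/1.34 − 1/1.63)/(4πk) = 0.1328/(4π·0.0217) = 0.4869 K/W
  R_cellular glass = (1/1.63 − 1/2.35)/(4πk) = 0.1880/(4π·0.0593) = 0.2522 K/W
  R_conv,out = 1/(4πr²h) = 1/(4π·2.35²·17.6) = 8.187×10^-4 K/W
ΣR = 3.009×10^-5 + 0.4869 + 0.2522 + 8.187×10^-4 = 0.7399 K/W
Q = ΔT/ΣR = (94 K − 299.6 K)/0.7399 = -277.9 W
From the inner boundary to the phenolic foam/cellular glass interface, ΣR_partial = 0.4869 K/W.
T_interface = T_in − Q·ΣR_partial = 94 K − (-277.9)(0.4869) = 229.3 K

T = 229.3 K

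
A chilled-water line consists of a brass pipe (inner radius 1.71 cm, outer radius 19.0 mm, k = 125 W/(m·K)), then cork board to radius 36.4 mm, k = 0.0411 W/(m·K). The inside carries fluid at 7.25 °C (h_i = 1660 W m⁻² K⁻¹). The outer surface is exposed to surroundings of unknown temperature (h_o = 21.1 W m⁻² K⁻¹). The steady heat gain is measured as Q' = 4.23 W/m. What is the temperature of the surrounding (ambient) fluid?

T_out = 18.8 °C

Sum the resistances:
  R'_conv,in = 1/(2πr h) = 1/(2π·0.0171·1660) = 0.005607 m·K/W
  R'_brass = ln(0.0190/0.0171)/(2πk) = 0.1054/(2π·125) = 1.341×10^-4 m·K/W
  R'_cork board = ln(0.0364/0.0190)/(2πk) = 0.6501/(2π·0.0411) = 2.518 m·K/W
  R'_conv,out = 1/(2πr h) = 1/(2π·0.0364·21.1) = 0.2072 m·K/W
ΣR = 2.731 m·K/W
ΔT = Q'·ΣR = 4.23 × 2.731 = 11.55 K
Heat flows inward, so T_out = T_in + ΔT = 7.25 + 11.55 = 18.8 °C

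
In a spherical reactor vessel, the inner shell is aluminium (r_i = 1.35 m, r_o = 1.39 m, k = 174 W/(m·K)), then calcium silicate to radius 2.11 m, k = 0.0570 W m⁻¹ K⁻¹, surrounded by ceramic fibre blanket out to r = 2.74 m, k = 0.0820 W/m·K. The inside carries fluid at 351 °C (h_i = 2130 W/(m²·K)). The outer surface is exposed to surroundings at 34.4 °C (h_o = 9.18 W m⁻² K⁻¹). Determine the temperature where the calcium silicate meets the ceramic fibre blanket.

Treat each layer as a resistance in series:
  R_conv,in = 1/(4πr²h) = 1/(4π·1.35²·2130) = 2.050×10^-5 K/W
  R_aluminium = (1/1.35 − 1/1.39)/(4πk) = 0.02132/(4π·174) = 9.749×10^-6 K/W
  R_calcium silicate = (1/1.39 − 1/2.11)/(4πk) = 0.2455/(4π·0.0570) = 0.3427 K/W
  R_ceramic fibre blanket = (1/2.11 − 1/2.74)/(4πk) = 0.1090/(4π·0.0820) = 0.1058 K/W
  R_conv,out = 1/(4πr²h) = 1/(4π·2.74²·9.18) = 0.001155 K/W
ΣR = 2.050×10^-5 + 9.749×10^-6 + 0.3427 + 0.1058 + 0.001155 = 0.4497 K/W
Q = ΔT/ΣR = (351 °C − 34.4 °C)/0.4497 = 704.0 W
From the inner boundary to the calcium silicate/ceramic fibre blanket interface, ΣR_partial = 0.3427 K/W.
T_interface = T_in − Q·ΣR_partial = 351 °C − (704.0)(0.3427) = 110 °C

T = 110 °C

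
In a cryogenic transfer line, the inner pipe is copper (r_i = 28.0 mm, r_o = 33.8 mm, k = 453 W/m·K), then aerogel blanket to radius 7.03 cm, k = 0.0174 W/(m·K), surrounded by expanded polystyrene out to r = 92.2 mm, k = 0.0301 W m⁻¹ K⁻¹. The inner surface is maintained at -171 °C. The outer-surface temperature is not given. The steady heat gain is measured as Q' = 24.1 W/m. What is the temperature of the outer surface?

T_out = 25.0 °C

Series resistances:
  R'_copper = ln(0.0338/0.0280)/(2πk) = 0.1883/(2π·453) = 6.614×10^-5 m·K/W
  R'_aerogel blanket = ln(0.0703/0.0338)/(2πk) = 0.7323/(2π·0.0174) = 6.698 m·K/W
  R'_expanded polystyrene = ln(0.0922/0.0703)/(2πk) = 0.2712/(2π·0.0301) = 1.434 m·K/W
ΣR = 8.132 m·K/W
ΔT = Q'·ΣR = 24.1 × 8.132 = 196.0 K
Heat flows inward, so T_out = T_in + ΔT = -171 + 196.0 = 25.0 °C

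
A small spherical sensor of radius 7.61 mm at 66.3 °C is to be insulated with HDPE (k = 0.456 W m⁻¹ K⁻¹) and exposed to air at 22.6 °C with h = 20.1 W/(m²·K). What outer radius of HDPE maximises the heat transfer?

For a sphere, r_cr = 2k_ins/h = 2·0.456/20.1 = 0.0454 m = 4.54 cm

r_cr = 4.54 cm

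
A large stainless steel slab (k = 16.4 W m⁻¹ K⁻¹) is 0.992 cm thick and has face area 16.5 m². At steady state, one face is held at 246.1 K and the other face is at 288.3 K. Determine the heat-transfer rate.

Q = 1150 kW

Q = kA·ΔT/L = 16.4 × 16.5 × |246.1 K − 288.3 K| / 0.00992 = 1.15×10^6 W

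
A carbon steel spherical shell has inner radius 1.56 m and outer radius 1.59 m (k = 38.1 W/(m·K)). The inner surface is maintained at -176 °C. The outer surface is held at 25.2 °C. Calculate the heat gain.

Q = 7960 kW

Q = 4πk·ΔT/(1/r₁ − 1/r₂) = 4π × 38.1 × 201.2 / (1/1.56 − 1/1.59) = 7.96×10^6 W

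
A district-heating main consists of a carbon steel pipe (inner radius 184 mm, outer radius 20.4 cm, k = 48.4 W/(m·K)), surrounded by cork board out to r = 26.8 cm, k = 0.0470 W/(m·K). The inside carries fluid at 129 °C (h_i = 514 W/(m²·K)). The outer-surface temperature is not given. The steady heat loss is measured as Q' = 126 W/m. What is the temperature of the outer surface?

Series resistances:
  R'_conv,in = 1/(2πr h) = 1/(2π·0.184·514) = 0.001683 m·K/W
  R'_carbon steel = ln(0.204/0.184)/(2πk) = 0.1032/(2π·48.4) = 3.393×10^-4 m·K/W
  R'_cork board = ln(0.268/0.204)/(2πk) = 0.2729/(2π·0.0470) = 0.9240 m·K/W
ΣR = 0.9260 m·K/W
ΔT = Q'·ΣR = 126 × 0.9260 = 116.7 K
Heat flows outward, so T_out = T_in − ΔT = 129 − 116.7 = 12.3 °C

T_out = 12.3 °C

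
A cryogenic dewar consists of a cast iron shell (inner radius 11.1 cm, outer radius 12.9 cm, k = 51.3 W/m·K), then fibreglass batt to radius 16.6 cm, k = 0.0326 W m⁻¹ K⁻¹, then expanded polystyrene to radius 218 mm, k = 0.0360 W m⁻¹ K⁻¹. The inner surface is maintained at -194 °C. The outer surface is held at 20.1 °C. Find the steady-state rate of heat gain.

Q = 28.9 W

Resistance network (inner→outer):
  R_cast iron = (1/0.111 − 1/0.129)/(4πk) = 1.257/(4π·51.3) = 0.001950 K/W
  R_fibreglass batt = (1/0.129 − 1/0.166)/(4πk) = 1.728/(4π·0.0326) = 4.218 K/W
  R_expanded polystyrene = (1/0.166 − 1/0.218)/(4πk) = 1.437/(4π·0.0360) = 3.176 K/W
ΣR = 0.001950 + 4.218 + 3.176 = 7.396 K/W
Q = ΔT/ΣR = (-194 °C − 20.1 °C)/7.396 = -28.9 W
(Negative Q ⇒ heat flows inward; heat gain = 28.9 W.)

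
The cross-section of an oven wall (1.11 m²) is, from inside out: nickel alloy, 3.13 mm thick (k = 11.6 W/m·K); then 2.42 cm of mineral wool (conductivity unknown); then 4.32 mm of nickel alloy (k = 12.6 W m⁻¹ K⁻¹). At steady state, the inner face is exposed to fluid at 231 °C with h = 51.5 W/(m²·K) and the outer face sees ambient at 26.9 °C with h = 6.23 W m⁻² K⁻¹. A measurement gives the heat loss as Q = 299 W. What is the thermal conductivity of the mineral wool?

ΣR = ΔT/Q = |231 − 26.9|/299 = 0.6826 K/W
Known resistances:
  R_conv,in = 1/(hA) = 1/(51.5·1.11) = 0.01749 K/W
  R_nickel alloy = L/(kA) = 0.00313/(11.6·1.11) = 2.431×10^-4 K/W
  R_nickel alloy = L/(kA) = 0.00432/(12.6·1.11) = 3.089×10^-4 K/W
  R_conv,out = 1/(hA) = 1/(6.23·1.11) = 0.1446 K/W
R_mineral wool = ΣR − ΣR_known = 0.6826 − 0.1626 = 0.5200 K/W
L/(kA) = 0.5200 ⇒ k = 0.0242/(0.5200·1.11) = 0.0419 W/m·K

k = 0.0419 W/m·K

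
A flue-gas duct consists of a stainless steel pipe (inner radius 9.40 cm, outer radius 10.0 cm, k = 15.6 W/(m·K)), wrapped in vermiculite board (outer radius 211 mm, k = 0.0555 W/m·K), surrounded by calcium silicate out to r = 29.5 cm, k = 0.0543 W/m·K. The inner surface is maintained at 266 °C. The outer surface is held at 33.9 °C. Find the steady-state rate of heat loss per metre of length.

Resistance network (inner→outer):
  R'_stainless steel = ln(0.100/0.0940)/(2πk) = 0.06188/(2π·15.6) = 6.313×10^-4 m·K/W
  R'_vermiculite board = ln(0.211/0.100)/(2πk) = 0.7467/(2π·0.0555) = 2.141 m·K/W
  R'_calcium silicate = ln(0.295/0.211)/(2πk) = 0.3351/(2π·0.0543) = 0.9822 m·K/W
ΣR = 6.313×10^-4 + 2.141 + 0.9822 = 3.124 m·K/W
Q' = ΔT/ΣR = (266 °C − 33.9 °C)/3.124 = 74.3 W/m

Q' = 74.3 W/m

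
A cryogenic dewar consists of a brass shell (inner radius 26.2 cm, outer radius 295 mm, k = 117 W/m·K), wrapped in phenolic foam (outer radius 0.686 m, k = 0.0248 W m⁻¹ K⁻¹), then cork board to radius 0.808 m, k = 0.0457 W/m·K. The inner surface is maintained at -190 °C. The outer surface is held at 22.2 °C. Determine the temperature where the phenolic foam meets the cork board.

Treat each layer as a resistance in series:
  R_brass = (1/0.262 − 1/0.295)/(4πk) = 0.4270/(4π·117) = 2.904×10^-4 K/W
  R_phenolic foam = (1/0.295 − 1/0.686)/(4πk) = 1.932/(4π·0.0248) = 6.200 K/W
  R_cork board = (1/0.686 − 1/0.808)/(4πk) = 0.2201/(4π·0.0457) = 0.3833 K/W
ΣR = 2.904×10^-4 + 6.200 + 0.3833 = 6.584 K/W
Q = ΔT/ΣR = (-190 °C − 22.2 °C)/6.584 = -32.23 W
From the inner boundary to the phenolic foam/cork board interface, ΣR_partial = 6.200 K/W.
T_interface = T_in − Q·ΣR_partial = -190 °C − (-32.23)(6.200) = 9.8 °C

T = 9.8 °C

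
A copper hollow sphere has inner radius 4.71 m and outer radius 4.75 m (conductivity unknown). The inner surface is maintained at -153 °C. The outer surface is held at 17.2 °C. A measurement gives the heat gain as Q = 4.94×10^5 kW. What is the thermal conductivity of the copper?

k = 413 W/m·K

ΣR = ΔT/Q = |-153 − 17.2|/4.94×10^8 = 3.445×10^-7 K/W
(1/r₁−1/r₂)/(4πk) = 3.445×10^-7 ⇒ k = 0.001788/(4π·3.445×10^-7) = 413 W/m·K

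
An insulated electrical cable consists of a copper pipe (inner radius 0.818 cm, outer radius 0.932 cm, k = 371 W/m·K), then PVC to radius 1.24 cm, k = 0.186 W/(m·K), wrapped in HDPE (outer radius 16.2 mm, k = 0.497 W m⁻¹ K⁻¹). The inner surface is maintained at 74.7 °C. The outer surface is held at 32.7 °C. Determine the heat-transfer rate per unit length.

Q' = 127 W/m

Resistance network (inner→outer):
  R'_copper = ln(0.00932/0.00818)/(2πk) = 0.1305/(2π·371) = 5.597×10^-5 m·K/W
  R'_PVC = ln(0.0124/0.00932)/(2πk) = 0.2855/(2π·0.186) = 0.2443 m·K/W
  R'_HDPE = ln(0.0162/0.0124)/(2πk) = 0.2673/(2π·0.497) = 0.08560 m·K/W
ΣR = 5.597×10^-5 + 0.2443 + 0.08560 = 0.3300 m·K/W
Q' = ΔT/ΣR = (74.7 °C − 32.7 °C)/0.3300 = 127 W/m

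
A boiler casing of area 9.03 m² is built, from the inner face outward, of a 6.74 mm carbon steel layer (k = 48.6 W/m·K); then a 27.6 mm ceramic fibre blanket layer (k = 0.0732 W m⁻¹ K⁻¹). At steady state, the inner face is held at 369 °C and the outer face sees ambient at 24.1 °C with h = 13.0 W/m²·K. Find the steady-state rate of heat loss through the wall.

Resistance network (inner→outer):
  R_carbon steel = L/(kA) = 0.00674/(48.6·9.03) = 1.536×10^-5 K/W
  R_ceramic fibre blanket = L/(kA) = 0.0276/(0.0732·9.03) = 0.04176 K/W
  R_conv,out = 1/(hA) = 1/(13.0·9.03) = 0.008519 K/W
ΣR = 1.536×10^-5 + 0.04176 + 0.008519 = 0.05029 K/W
Q = ΔT/ΣR = (369 °C − 24.1 °C)/0.05029 = 6860 W

Q = 6860 W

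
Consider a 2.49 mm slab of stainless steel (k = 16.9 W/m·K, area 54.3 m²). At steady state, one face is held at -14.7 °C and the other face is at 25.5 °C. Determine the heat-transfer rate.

Q = 14800 kW

Q = kA·ΔT/L = 16.9 × 54.3 × |-14.7 °C − 25.5 °C| / 0.00249 = 1.48×10^7 W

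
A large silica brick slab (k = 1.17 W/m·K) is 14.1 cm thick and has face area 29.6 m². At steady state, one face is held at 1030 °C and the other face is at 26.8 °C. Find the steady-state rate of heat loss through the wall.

Q = kA·ΔT/L = 1.17 × 29.6 × |1030 °C − 26.8 °C| / 0.141 = 2.46×10^5 W

Q = 2.46×10^5 W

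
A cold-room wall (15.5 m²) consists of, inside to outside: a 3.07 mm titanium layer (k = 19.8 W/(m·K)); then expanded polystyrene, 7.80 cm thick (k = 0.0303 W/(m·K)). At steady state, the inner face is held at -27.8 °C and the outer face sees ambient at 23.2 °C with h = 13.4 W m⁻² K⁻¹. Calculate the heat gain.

Resistance network (inner→outer):
  R_titanium = L/(kA) = 0.00307/(19.8·15.5) = 1.000×10^-5 K/W
  R_expanded polystyrene = L/(kA) = 0.0780/(0.0303·15.5) = 0.1661 K/W
  R_conv,out = 1/(hA) = 1/(13.4·15.5) = 0.004815 K/W
ΣR = 1.000×10^-5 + 0.1661 + 0.004815 = 0.1709 K/W
Q = ΔT/ΣR = (-27.8 °C − 23.2 °C)/0.1709 = -298 W
(Negative Q ⇒ heat flows inward; heat gain = 298 W.)

Q = 298 W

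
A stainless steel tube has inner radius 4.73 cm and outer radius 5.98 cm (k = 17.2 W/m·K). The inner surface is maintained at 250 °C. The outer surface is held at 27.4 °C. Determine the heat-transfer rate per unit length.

Q' = 103 kW/m

Q' = 2πk·ΔT/ln(r₂/r₁) = 2π × 17.2 × 222.6 / ln(0.0598/0.0473) = 1.03×10^5 W/m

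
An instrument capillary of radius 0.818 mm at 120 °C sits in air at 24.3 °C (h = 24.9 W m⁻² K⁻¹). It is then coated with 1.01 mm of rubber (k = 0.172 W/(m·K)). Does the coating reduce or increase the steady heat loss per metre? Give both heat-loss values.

Critical radius for a cylinder: r_cr = k/h = 0.00691 m = 0.691 cm.
Outer radius after coating: r₂ = 8.18×10^-4 + 0.00101 = 0.001828 m.
Since r₁ < r_cr and r₂ ≤ r_cr, the coating moves toward the maximum at r_cr — heat loss rises.
Bare: R = 1/(2πr₁h) = 7.814 m·K/W; Q = 95.7/7.814 = 12.2 W/m.
Coated: R = R_cond + R_conv = 4.241 m·K/W; Q = 95.7/4.241 = 22.6 W/m.

increases: 12.2 → 22.6 W/m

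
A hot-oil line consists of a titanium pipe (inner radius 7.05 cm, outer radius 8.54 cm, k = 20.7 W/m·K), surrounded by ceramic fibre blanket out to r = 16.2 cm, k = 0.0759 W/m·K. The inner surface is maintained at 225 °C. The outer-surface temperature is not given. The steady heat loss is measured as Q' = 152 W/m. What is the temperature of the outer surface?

Series resistances:
  R'_titanium = ln(0.0854/0.0705)/(2πk) = 0.1917/(2π·20.7) = 0.001474 m·K/W
  R'_ceramic fibre blanket = ln(0.162/0.0854)/(2πk) = 0.6403/(2π·0.0759) = 1.343 m·K/W
ΣR = 1.344 m·K/W
ΔT = Q'·ΣR = 152 × 1.344 = 204.3 K
Heat flows outward, so T_out = T_in − ΔT = 225 − 204.3 = 20.7 °C

T_out = 20.7 °C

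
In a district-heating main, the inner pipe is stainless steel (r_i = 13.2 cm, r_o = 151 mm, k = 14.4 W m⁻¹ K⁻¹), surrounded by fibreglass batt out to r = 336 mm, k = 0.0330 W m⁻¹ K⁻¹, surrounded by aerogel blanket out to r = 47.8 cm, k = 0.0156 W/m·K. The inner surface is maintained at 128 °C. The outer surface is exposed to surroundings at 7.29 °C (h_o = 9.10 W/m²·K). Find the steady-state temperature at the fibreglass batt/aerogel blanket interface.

T = 65.8 °C

Series thermal resistances, inner to outer:
  R'_stainless steel = ln(0.151/0.132)/(2πk) = 0.1345/(2π·14.4) = 0.001486 m·K/W
  R'_fibreglass batt = ln(0.336/0.151)/(2πk) = 0.7998/(2π·0.0330) = 3.857 m·K/W
  R'_aerogel blanket = ln(0.478/0.336)/(2πk) = 0.3525/(2π·0.0156) = 3.596 m·K/W
  R'_conv,out = 1/(2πr h) = 1/(2π·0.478·9.10) = 0.03659 m·K/W
ΣR = 0.001486 + 3.857 + 3.596 + 0.03659 = 7.491 m·K/W
Q' = ΔT/ΣR = (128 °C − 7.29 °C)/7.491 = 16.11 W/m
From the inner boundary to the fibreglass batt/aerogel blanket interface, ΣR_partial = 3.858 m·K/W.
T_interface = T_in − Q'·ΣR_partial = 128 °C − (16.11)(3.858) = 65.8 °C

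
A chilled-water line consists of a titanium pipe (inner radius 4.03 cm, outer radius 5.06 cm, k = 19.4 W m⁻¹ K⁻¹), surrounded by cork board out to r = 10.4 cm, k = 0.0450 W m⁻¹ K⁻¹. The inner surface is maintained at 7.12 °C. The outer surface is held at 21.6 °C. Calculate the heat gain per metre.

Q' = 5.68 W/m

Treat each layer as a resistance in series:
  R'_titanium = ln(0.0506/0.0403)/(2πk) = 0.2276/(2π·19.4) = 0.001867 m·K/W
  R'_cork board = ln(0.104/0.0506)/(2πk) = 0.7204/(2π·0.0450) = 2.548 m·K/W
ΣR = 0.001867 + 2.548 = 2.550 m·K/W
Q' = ΔT/ΣR = (7.12 °C − 21.6 °C)/2.550 = -5.68 W/m
(Negative Q' ⇒ heat flows inward; heat gain = 5.68 W/m.)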